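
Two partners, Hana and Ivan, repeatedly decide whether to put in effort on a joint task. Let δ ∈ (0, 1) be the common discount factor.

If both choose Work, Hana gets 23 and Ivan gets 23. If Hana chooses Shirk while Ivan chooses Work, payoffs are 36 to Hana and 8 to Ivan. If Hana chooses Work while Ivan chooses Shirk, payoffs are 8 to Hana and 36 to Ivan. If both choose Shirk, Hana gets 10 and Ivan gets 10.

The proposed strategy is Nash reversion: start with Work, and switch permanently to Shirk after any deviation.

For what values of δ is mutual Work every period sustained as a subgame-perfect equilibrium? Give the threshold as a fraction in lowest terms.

1/2

23/(1−δ) ≥ 36 + 10δ/(1−δ)
23 ≥ 36 − 26δ
δ ≥ 13/26 = 1/2.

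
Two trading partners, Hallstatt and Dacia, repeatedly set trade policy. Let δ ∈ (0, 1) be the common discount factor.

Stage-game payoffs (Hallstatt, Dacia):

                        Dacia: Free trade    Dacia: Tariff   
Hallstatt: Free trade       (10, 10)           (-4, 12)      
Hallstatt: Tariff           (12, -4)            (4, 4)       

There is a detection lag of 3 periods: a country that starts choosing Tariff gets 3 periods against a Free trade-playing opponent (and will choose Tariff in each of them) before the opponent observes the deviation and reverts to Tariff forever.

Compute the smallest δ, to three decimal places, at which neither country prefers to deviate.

Deviating for the 3 undetected periods gains 12−10 = 2 per period over cooperation, then loses 10−4 = 6 per period forever once punishment starts.
Gain: 2(1 + δ + … + δ^2); loss: 6·δ^3/(1−δ).
No profitable deviation ⇔ 2(1−δ^3) ≤ 6·δ^3, i.e. δ^3 ≥ 2/(2+6) = 1/4.
Hence δ ≥ (1/4)^(1/3) ≈ 0.630.

0.630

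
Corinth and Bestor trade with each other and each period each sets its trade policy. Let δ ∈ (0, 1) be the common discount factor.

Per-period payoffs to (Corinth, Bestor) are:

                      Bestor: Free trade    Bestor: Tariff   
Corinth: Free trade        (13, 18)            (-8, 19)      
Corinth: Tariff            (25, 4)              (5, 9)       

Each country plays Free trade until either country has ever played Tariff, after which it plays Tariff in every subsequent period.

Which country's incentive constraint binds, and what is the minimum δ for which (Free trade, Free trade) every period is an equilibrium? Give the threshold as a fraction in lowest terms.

Corinth; δ ≥ 3/5

Corinth: cooperation gives 13 each period; deviation gives 25 once then 5 forever.
  13/(1−δ) ≥ 25 + 5δ/(1−δ) ⇒ δ ≥ 12/20 = 3/5.
Bestor: cooperation gives 18 each period; deviation gives 19 once then 9 forever.
  δ ≥ 1/10.
Both must hold, so the binding constraint is Corinth's: δ ≥ 3/5.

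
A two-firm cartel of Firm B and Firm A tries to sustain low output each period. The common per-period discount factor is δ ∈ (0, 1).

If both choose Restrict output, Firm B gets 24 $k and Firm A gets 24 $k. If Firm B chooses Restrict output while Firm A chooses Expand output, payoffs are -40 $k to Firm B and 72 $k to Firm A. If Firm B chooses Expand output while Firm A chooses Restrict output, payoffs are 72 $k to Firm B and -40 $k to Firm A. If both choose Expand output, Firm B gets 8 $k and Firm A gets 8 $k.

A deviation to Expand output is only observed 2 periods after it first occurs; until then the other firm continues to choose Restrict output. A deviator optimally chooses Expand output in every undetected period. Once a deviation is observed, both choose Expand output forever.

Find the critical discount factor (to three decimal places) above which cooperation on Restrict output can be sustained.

0.866

A deviator earns 72 for 2 periods, then 8 forever; cooperating earns 24 forever. Multiplying the IC by (1−δ):
24 ≥ 72(1−δ^2) + 8δ^2, so 64·δ^2 ≥ 48 and δ^2 ≥ 3/4.
δ ≥ (3/4)^(1/2) ≈ 0.866.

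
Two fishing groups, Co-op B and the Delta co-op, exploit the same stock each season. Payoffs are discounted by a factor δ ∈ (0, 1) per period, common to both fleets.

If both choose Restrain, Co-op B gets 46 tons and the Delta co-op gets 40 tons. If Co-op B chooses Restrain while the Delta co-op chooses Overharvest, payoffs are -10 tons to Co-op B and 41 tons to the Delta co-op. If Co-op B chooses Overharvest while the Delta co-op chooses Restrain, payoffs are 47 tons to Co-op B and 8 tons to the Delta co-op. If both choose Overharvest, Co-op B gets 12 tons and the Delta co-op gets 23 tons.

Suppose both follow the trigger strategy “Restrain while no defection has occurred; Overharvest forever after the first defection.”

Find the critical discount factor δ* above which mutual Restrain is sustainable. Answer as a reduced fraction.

1/18

For Co-op B: deviation gain 47−46 = 1, per-period punishment loss 46−12 = 34. IC gives δ ≥ 1/35.
For the Delta co-op: gain 1, loss 17 per period, so δ ≥ 1/18.
The tighter constraint is the Delta co-op's, so cooperation needs δ ≥ 1/18.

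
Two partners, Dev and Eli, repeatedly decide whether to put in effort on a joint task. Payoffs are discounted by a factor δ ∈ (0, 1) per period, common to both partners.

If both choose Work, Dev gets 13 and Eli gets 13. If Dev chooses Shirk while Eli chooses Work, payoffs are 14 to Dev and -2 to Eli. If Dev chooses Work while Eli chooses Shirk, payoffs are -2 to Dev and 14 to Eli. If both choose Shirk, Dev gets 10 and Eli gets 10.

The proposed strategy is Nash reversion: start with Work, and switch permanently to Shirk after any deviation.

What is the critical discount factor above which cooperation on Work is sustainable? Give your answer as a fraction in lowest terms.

1/4

Cooperation forever yields 13 each period: 13/(1−δ).
Deviating yields 14 once, then 10 forever: 14 + 10δ/(1−δ).
No profitable deviation requires 13/(1−δ) ≥ 14 + 10δ/(1−δ).
Multiplying by (1−δ): 13 ≥ 14(1−δ) + 10δ = 14 − 4δ.
So 4δ ≥ 1, i.e. δ ≥ 1/4.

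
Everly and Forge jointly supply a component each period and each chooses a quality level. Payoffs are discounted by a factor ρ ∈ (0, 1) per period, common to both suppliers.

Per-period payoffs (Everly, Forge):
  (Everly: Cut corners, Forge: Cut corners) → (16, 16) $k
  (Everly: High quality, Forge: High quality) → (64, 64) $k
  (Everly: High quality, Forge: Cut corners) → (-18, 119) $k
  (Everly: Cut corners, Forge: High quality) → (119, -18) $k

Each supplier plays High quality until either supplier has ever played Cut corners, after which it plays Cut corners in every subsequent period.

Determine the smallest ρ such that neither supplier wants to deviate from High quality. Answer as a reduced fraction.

Cooperation forever yields 64 each period: 64/(1−ρ).
Deviating yields 119 once, then 16 forever: 119 + 16ρ/(1−ρ).
No profitable deviation requires 64/(1−ρ) ≥ 119 + 16ρ/(1−ρ).
Multiplying by (1−ρ): 64 ≥ 119(1−ρ) + 16ρ = 119 − 103ρ.
So 103ρ ≥ 55, i.e. ρ ≥ 55/103.

55/103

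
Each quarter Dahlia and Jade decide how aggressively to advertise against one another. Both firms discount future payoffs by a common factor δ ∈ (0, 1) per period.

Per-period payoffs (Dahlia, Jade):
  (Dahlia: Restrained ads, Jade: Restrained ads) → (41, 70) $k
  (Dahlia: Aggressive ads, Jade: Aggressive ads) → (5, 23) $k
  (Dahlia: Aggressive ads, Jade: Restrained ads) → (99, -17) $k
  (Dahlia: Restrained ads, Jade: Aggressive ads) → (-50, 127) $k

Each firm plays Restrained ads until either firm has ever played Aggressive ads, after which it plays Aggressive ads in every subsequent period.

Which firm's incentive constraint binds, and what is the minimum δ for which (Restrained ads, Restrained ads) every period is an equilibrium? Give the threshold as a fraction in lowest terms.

Dahlia's threshold: (99−41)/(99−5) = 29/47.
Jade's threshold: (127−70)/(127−23) = 57/104.
29/47 > 57/104, so Dahlia binds and δ* = 29/47.

Dahlia; δ ≥ 29/47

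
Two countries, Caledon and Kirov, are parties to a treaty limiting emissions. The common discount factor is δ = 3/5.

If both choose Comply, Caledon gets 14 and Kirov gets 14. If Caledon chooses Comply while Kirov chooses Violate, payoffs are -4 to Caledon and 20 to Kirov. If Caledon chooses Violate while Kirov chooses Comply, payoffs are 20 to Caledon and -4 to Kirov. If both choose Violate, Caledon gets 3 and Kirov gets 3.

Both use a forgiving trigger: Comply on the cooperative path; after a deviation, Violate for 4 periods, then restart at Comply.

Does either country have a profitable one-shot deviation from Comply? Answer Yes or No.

No

Comparing payoff streams over the 5 periods until play realigns: cooperate → 14(1+δ+…+δ^4); deviate → 20 + 3(δ+…+δ^4).
Cooperation is sustained iff (14−3)(δ+…+δ^4) ≥ 20−14.
δ+…+δ^4 = 3/5·(1−(3/5)^4)/(1−3/5) = 1.3056, and (20−14)/(14−3) = 0.5455.
1.3056 ≥ 0.5455, so cooperation is sustainable.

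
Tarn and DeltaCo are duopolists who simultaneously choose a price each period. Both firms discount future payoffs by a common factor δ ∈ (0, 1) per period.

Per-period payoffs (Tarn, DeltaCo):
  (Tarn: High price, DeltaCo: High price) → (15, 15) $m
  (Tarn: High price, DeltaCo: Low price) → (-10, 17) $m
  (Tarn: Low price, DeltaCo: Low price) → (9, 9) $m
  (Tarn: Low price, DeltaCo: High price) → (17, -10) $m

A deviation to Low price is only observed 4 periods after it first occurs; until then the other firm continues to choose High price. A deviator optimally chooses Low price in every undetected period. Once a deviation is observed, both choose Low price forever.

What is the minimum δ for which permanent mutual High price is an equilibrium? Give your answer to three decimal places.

0.707

A deviator earns 17 for 4 periods, then 9 forever; cooperating earns 15 forever. Multiplying the IC by (1−δ):
15 ≥ 17(1−δ^4) + 9δ^4, so 8·δ^4 ≥ 2 and δ^4 ≥ 1/4.
δ ≥ (1/4)^(1/4) ≈ 0.707.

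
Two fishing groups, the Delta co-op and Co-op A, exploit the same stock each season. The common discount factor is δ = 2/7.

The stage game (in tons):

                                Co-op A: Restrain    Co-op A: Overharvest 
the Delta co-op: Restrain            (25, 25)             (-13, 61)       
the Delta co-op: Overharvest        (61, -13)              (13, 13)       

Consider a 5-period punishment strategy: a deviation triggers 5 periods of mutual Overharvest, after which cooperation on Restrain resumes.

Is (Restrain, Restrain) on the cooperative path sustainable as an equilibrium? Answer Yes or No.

No

Comparing payoff streams over the 6 periods until play realigns: cooperate → 25(1+δ+…+δ^5); deviate → 61 + 13(δ+…+δ^5).
Cooperation is sustained iff (25−13)(δ+…+δ^5) ≥ 61−25.
δ+…+δ^5 = 2/7·(1−(2/7)^5)/(1−2/7) = 0.3992, and (61−25)/(25−13) = 3.0000.
0.3992 < 3.0000, so cooperation is not sustainable.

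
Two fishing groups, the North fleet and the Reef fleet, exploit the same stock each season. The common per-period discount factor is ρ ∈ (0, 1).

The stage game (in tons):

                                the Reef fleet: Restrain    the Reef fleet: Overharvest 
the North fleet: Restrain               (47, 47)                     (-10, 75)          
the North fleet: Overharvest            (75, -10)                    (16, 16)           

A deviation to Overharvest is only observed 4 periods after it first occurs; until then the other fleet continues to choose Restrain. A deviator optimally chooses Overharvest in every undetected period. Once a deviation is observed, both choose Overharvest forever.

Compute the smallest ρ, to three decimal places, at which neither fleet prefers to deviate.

0.830

A deviator earns 75 for 4 periods, then 16 forever; cooperating earns 47 forever. Multiplying the IC by (1−ρ):
47 ≥ 75(1−ρ^4) + 16ρ^4, so 59·ρ^4 ≥ 28 and ρ^4 ≥ 28/59.
ρ ≥ (28/59)^(1/4) ≈ 0.830.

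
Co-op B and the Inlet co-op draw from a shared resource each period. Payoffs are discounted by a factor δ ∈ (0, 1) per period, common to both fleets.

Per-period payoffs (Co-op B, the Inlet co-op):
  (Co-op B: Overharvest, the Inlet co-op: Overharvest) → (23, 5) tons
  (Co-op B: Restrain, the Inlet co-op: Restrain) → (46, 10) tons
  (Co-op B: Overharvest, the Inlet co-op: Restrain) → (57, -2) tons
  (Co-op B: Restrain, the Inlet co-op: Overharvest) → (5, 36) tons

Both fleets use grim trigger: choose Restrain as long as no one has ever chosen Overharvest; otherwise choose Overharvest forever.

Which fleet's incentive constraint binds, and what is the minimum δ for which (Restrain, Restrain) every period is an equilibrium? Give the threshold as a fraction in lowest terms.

the Inlet co-op; δ ≥ 26/31

Co-op B: cooperation gives 46 each period; deviation gives 57 once then 23 forever.
  46/(1−δ) ≥ 57 + 23δ/(1−δ) ⇒ δ ≥ 11/34.
the Inlet co-op: cooperation gives 10 each period; deviation gives 36 once then 5 forever.
  δ ≥ 26/31.
Both must hold, so the binding constraint is the Inlet co-op's: δ ≥ 26/31.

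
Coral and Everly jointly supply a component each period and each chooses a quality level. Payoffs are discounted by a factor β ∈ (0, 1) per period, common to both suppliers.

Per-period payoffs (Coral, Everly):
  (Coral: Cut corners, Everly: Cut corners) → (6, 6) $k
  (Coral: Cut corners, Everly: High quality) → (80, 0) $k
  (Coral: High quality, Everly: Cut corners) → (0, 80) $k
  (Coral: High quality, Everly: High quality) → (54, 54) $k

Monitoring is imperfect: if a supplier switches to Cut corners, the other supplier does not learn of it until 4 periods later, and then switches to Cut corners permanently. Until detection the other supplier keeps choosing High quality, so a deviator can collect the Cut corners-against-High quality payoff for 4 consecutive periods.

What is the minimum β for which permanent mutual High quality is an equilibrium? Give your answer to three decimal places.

The best deviation is to choose Cut corners for all 4 undetected periods, earning 80 each, then 6 forever once detected.
Deviation value: 80(1−β^4)/(1−β) + 6β^4/(1−β); cooperation value: 54/(1−β).
IC: 54 ≥ 80(1−β^4) + 6β^4 = 80 − 74β^4.
So β^4 ≥ 26/74 = 13/37, giving β ≥ (13/37)^(1/4) ≈ 0.770.

0.770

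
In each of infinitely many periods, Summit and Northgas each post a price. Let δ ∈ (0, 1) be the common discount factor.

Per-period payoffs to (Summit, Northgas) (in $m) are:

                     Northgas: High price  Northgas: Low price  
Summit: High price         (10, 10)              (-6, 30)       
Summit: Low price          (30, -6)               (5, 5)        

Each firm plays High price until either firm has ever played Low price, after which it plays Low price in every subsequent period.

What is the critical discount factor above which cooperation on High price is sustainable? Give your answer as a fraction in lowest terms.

Cooperation forever yields 10 each period: 10/(1−δ).
Deviating yields 30 once, then 5 forever: 30 + 5δ/(1−δ).
No profitable deviation requires 10/(1−δ) ≥ 30 + 5δ/(1−δ).
Multiplying by (1−δ): 10 ≥ 30(1−δ) + 5δ = 30 − 25δ.
So 25δ ≥ 20, i.e. δ ≥ 20/25 = 4/5.

4/5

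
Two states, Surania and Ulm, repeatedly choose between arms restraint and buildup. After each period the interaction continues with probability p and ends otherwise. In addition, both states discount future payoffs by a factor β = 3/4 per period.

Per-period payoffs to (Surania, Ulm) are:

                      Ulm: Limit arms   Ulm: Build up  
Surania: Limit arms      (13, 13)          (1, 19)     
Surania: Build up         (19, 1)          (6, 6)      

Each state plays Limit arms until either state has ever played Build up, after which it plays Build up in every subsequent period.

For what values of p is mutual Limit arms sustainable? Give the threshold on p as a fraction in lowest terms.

8/13

With continuation probability p and discount β, the effective per-period discount factor is βp.
Grim-trigger IC: βp ≥ (19−13)/(19−6) = 6/13.
So p ≥ (6/13)/(3/4) = 8/13.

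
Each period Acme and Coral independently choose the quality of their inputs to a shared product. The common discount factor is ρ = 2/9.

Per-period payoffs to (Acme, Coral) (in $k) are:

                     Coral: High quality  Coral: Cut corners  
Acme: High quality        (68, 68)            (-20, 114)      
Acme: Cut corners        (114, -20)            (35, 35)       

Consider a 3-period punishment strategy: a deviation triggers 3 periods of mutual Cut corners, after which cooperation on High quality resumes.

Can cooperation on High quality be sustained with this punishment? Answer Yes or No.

IC: ρ+…+ρ^3 ≥ (114−68)/(68−35) = 46/33.
At ρ = 2/9: partial sum = 0.2826 < 1.3939. Cooperation not sustainable.

No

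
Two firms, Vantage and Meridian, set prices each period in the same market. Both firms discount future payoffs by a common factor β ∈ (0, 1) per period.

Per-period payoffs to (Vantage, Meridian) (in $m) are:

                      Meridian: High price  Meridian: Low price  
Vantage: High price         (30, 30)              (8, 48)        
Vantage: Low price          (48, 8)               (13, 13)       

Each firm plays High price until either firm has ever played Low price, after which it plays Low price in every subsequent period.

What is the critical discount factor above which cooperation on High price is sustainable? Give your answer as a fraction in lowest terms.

One-period gain from deviating is 48 − 30 = 18. The loss is 30 − 13 = 17 in every subsequent period, with present value 17·β/(1−β).
Deviation is unprofitable when 17·β/(1−β) ≥ 18, i.e. β/(1−β) ≥ 18/17.
Equivalently β ≥ 18/(18+17) = 18/35.

18/35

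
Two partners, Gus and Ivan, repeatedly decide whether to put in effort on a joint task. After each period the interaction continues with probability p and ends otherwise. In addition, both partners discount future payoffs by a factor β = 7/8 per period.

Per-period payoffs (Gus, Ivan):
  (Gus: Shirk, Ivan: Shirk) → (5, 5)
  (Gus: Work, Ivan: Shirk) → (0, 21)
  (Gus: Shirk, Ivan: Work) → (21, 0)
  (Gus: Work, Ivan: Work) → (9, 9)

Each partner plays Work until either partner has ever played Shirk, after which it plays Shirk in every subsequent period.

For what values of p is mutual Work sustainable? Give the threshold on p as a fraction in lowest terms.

6/7

Expected continuation weight on next period's payoff is β·p = 7/8·p, which plays the role of the discount factor.
Cooperation requires 7/8·p ≥ (21−9)/(21−5) = 3/4, hence p ≥ 6/7.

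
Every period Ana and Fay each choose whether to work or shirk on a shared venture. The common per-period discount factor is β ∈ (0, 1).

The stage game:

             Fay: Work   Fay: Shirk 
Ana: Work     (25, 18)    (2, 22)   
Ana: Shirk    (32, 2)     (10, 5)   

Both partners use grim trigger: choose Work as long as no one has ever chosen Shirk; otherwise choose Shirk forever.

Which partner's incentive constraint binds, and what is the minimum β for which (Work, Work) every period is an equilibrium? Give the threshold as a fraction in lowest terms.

Ana: cooperation gives 25 each period; deviation gives 32 once then 10 forever.
  25/(1−β) ≥ 32 + 10β/(1−β) ⇒ β ≥ 7/22.
Fay: cooperation gives 18 each period; deviation gives 22 once then 5 forever.
  β ≥ 4/17.
Both must hold, so the binding constraint is Ana's: β ≥ 7/22.

Ana; β ≥ 7/22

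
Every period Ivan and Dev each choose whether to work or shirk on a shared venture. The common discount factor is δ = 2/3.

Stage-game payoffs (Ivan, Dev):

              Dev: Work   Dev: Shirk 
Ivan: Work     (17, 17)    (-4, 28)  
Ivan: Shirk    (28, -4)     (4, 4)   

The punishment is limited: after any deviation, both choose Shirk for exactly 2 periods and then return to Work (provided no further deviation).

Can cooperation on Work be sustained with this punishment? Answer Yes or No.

Yes

A one-shot deviation gives 28 now, then 4 for 2 periods, then back to 17.
Gain from deviating: (28−17) today; loss: (17−4) in each of the next 2 periods.
No-deviation condition: (17−4)(δ+…+δ^2) ≥ 28−17, i.e. δ+…+δ^2 ≥ 11/13.
At δ = 2/3: δ+…+δ^2 = 1.1111 ≥ 0.8462.
So cooperation is sustainable.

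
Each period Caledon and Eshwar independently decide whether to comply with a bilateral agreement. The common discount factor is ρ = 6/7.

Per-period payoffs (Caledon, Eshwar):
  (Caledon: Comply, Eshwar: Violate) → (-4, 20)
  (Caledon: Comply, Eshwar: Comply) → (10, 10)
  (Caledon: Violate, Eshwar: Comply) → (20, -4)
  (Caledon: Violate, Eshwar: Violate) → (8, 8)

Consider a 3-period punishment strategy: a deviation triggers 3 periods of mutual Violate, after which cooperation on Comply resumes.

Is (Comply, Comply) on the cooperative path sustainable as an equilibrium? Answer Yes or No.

Comparing payoff streams over the 4 periods until play realigns: cooperate → 10(1+ρ+…+ρ^3); deviate → 20 + 8(ρ+…+ρ^3).
Cooperation is sustained iff (10−8)(ρ+…+ρ^3) ≥ 20−10.
ρ+…+ρ^3 = 6/7·(1−(6/7)^3)/(1−6/7) = 2.2216, and (20−10)/(10−8) = 5.0000.
2.2216 < 5.0000, so cooperation is not sustainable.

No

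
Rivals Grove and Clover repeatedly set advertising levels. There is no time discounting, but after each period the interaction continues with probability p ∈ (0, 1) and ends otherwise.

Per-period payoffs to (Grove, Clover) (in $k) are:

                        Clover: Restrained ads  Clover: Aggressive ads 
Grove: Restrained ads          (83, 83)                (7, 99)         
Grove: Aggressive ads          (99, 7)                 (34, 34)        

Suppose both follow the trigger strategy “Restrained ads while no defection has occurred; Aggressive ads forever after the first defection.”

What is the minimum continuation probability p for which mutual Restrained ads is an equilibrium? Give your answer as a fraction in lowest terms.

With no time discounting, the continuation probability p plays the role of the discount factor.
Grim-trigger IC: 83/(1−p) ≥ 99 + 34p/(1−p) ⇒ p ≥ (99−83)/(99−34) = 16/65.

16/65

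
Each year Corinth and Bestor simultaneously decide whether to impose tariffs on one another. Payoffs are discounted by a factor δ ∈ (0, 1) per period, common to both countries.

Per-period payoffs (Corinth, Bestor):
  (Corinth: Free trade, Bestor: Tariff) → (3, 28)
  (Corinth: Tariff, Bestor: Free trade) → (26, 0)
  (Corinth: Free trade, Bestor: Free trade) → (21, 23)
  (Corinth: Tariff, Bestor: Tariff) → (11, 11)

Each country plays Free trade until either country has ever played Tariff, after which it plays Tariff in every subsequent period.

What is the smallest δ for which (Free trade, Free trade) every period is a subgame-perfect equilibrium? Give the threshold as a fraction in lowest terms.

For Corinth: deviation gain 26−21 = 5, per-period punishment loss 21−11 = 10. IC gives δ ≥ 5/15 = 1/3.
For Bestor: gain 5, loss 12 per period, so δ ≥ 5/17.
The tighter constraint is Corinth's, so cooperation needs δ ≥ 1/3.

1/3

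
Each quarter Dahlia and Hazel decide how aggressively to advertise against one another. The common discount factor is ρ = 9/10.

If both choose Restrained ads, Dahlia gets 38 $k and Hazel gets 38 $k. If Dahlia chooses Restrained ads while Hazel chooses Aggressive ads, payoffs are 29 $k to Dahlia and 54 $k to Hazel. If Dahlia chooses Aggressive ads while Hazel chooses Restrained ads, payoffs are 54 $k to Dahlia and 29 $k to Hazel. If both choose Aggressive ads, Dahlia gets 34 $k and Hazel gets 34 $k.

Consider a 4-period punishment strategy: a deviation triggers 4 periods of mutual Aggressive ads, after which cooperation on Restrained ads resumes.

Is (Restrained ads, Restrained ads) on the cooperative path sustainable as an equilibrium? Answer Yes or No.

A one-shot deviation gives 54 now, then 34 for 4 periods, then back to 38.
Gain from deviating: (54−38) today; loss: (38−34) in each of the next 4 periods.
No-deviation condition: (38−34)(ρ+…+ρ^4) ≥ 54−38, i.e. ρ+…+ρ^4 ≥ 4.
At ρ = 9/10: ρ+…+ρ^4 = 3.0951 < 4.0000.
So cooperation is not sustainable.

No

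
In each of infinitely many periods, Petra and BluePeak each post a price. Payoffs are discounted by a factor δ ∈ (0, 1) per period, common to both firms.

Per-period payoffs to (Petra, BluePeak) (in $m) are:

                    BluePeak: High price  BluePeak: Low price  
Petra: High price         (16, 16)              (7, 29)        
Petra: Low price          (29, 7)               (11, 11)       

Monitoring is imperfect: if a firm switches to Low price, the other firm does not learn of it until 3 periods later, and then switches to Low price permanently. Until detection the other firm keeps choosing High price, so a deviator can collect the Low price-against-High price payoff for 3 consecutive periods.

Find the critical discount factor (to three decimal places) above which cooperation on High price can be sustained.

The best deviation is to choose Low price for all 3 undetected periods, earning 29 each, then 11 forever once detected.
Deviation value: 29(1−δ^3)/(1−δ) + 11δ^3/(1−δ); cooperation value: 16/(1−δ).
IC: 16 ≥ 29(1−δ^3) + 11δ^3 = 29 − 18δ^3.
So δ^3 ≥ 13/18, giving δ ≥ (13/18)^(1/3) ≈ 0.897.

0.897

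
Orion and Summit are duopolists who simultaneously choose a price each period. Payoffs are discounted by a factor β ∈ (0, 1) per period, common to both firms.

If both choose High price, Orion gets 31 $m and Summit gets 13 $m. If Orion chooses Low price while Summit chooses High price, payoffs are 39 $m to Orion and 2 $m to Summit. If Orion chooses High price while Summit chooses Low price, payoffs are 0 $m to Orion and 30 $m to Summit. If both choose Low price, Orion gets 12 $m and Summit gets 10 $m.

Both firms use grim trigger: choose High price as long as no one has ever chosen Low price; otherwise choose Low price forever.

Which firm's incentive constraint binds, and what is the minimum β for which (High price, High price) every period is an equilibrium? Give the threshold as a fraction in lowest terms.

Orion's threshold: (39−31)/(39−12) = 8/27.
Summit's threshold: (30−13)/(30−10) = 17/20.
8/27 < 17/20, so Summit binds and β* = 17/20.

Summit; β ≥ 17/20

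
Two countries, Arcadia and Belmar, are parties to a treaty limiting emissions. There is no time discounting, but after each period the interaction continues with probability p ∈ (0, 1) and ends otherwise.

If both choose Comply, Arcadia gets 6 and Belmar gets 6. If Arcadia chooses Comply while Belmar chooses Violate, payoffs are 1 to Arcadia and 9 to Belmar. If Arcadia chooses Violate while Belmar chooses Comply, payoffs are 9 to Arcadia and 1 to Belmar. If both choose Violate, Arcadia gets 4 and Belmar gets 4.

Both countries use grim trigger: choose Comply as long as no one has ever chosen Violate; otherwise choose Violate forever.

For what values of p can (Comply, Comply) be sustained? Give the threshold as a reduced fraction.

3/5

With no time discounting, the continuation probability p plays the role of the discount factor.
Grim-trigger IC: 6/(1−p) ≥ 9 + 4p/(1−p) ⇒ p ≥ (9−6)/(9−4) = 3/5.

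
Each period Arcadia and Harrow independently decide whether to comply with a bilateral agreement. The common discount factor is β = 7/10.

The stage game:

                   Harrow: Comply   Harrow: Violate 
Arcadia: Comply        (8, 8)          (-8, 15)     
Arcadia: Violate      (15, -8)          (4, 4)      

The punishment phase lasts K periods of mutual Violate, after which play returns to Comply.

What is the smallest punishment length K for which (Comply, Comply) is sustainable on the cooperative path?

IC: β(1−β^K)/(1−β) ≥ (15−8)/(8−4) = 7/4.
With β = 7/10: need 1 − β^K ≥ 7/4·(1−7/10)/(7/10), i.e. β^K ≤ 0.2500.
Since (7/10)^3 = 0.3430 and (7/10)^4 = 0.2401, the smallest such K is 4.

4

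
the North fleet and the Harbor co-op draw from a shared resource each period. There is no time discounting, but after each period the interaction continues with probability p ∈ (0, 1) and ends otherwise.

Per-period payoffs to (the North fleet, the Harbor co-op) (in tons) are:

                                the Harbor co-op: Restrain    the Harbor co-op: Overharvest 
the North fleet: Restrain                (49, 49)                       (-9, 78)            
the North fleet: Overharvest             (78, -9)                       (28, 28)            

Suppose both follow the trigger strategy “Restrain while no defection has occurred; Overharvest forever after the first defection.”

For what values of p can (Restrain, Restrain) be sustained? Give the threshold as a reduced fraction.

With no time discounting, the continuation probability p plays the role of the discount factor.
Grim-trigger IC: 49/(1−p) ≥ 78 + 28p/(1−p) ⇒ p ≥ (78−49)/(78−28) = 29/50.

29/50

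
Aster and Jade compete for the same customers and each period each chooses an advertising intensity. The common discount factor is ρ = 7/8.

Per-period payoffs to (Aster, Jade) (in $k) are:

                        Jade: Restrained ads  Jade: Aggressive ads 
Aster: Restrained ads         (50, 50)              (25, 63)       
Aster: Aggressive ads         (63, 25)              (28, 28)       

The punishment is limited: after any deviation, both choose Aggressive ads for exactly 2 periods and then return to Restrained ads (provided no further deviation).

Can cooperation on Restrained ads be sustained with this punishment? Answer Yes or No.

Yes

IC: ρ+…+ρ^2 ≥ (63−50)/(50−28) = 13/22.
At ρ = 7/8: partial sum = 1.6406 ≥ 0.5909. Cooperation sustainable.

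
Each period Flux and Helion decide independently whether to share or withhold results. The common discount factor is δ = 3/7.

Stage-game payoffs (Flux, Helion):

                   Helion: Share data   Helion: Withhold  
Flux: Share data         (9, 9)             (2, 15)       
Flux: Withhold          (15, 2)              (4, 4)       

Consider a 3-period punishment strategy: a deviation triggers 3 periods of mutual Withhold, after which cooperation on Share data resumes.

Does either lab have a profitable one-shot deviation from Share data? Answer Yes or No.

Yes

A one-shot deviation gives 15 now, then 4 for 3 periods, then back to 9.
Gain from deviating: (15−9) today; loss: (9−4) in each of the next 3 periods.
No-deviation condition: (9−4)(δ+…+δ^3) ≥ 15−9, i.e. δ+…+δ^3 ≥ 6/5.
At δ = 3/7: δ+…+δ^3 = 0.6910 < 1.2000.
So cooperation is not sustainable.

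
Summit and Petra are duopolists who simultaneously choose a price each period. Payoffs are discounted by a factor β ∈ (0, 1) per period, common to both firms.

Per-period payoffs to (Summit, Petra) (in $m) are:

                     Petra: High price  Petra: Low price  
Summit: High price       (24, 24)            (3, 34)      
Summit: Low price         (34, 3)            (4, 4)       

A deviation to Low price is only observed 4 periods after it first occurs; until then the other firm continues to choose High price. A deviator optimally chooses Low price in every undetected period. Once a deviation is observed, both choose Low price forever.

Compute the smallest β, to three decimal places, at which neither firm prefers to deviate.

0.760

The best deviation is to choose Low price for all 4 undetected periods, earning 34 each, then 4 forever once detected.
Deviation value: 34(1−β^4)/(1−β) + 4β^4/(1−β); cooperation value: 24/(1−β).
IC: 24 ≥ 34(1−β^4) + 4β^4 = 34 − 30β^4.
So β^4 ≥ 10/30 = 1/3, giving β ≥ (1/3)^(1/4) ≈ 0.760.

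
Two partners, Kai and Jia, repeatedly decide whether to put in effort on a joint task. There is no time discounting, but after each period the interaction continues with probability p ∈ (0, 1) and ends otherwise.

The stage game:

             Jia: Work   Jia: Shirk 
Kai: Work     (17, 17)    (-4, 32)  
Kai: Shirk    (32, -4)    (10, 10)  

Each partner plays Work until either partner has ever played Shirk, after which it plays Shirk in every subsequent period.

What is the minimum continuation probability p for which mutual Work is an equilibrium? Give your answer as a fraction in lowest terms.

15/22

With no time discounting, the continuation probability p plays the role of the discount factor.
Grim-trigger IC: 17/(1−p) ≥ 32 + 10p/(1−p) ⇒ p ≥ (32−17)/(32−10) = 15/22.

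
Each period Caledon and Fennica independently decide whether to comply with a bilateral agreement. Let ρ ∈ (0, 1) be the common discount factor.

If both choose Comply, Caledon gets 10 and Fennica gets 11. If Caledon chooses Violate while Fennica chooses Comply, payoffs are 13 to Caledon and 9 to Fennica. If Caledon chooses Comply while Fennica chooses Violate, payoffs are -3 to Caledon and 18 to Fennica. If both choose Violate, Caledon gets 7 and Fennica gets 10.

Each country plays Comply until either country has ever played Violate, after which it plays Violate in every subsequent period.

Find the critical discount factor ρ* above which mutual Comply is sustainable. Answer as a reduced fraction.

Caledon: cooperation gives 10 each period; deviation gives 13 once then 7 forever.
  10/(1−ρ) ≥ 13 + 7ρ/(1−ρ) ⇒ ρ ≥ 3/6 = 1/2.
Fennica: cooperation gives 11 each period; deviation gives 18 once then 10 forever.
  ρ ≥ 7/8.
Both must hold, so the binding constraint is Fennica's: ρ ≥ 7/8.

7/8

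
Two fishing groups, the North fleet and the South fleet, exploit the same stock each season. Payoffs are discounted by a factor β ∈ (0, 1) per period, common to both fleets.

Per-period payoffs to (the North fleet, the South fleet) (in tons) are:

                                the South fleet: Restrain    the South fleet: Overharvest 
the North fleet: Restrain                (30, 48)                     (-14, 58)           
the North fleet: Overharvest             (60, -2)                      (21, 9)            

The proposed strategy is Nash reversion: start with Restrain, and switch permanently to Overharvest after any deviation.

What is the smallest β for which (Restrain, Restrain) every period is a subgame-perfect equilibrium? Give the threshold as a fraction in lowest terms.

For the North fleet: deviation gain 60−30 = 30, per-period punishment loss 30−21 = 9. IC gives β ≥ 30/39 = 10/13.
For the South fleet: gain 10, loss 39 per period, so β ≥ 10/49.
The tighter constraint is the North fleet's, so cooperation needs β ≥ 10/13.

10/13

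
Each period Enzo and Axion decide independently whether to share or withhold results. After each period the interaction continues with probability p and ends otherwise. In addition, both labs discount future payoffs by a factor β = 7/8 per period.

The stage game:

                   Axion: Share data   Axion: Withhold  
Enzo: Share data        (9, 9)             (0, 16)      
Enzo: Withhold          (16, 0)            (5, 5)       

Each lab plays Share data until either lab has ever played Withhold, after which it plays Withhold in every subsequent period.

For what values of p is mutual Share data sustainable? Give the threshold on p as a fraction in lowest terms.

8/11

Expected continuation weight on next period's payoff is β·p = 7/8·p, which plays the role of the discount factor.
Cooperation requires 7/8·p ≥ (16−9)/(16−5) = 7/11, hence p ≥ 8/11.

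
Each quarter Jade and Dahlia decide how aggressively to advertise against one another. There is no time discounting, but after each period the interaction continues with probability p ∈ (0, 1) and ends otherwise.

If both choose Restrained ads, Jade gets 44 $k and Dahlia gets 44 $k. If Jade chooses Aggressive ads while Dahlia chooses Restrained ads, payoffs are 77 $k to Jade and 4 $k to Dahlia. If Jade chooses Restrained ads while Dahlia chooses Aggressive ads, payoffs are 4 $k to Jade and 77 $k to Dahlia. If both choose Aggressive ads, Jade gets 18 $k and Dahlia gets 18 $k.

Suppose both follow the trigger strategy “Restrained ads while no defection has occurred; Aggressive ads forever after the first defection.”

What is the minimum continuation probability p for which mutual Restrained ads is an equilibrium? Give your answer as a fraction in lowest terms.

33/59

With no time discounting, the continuation probability p plays the role of the discount factor.
Grim-trigger IC: 44/(1−p) ≥ 77 + 18p/(1−p) ⇒ p ≥ (77−44)/(77−18) = 33/59.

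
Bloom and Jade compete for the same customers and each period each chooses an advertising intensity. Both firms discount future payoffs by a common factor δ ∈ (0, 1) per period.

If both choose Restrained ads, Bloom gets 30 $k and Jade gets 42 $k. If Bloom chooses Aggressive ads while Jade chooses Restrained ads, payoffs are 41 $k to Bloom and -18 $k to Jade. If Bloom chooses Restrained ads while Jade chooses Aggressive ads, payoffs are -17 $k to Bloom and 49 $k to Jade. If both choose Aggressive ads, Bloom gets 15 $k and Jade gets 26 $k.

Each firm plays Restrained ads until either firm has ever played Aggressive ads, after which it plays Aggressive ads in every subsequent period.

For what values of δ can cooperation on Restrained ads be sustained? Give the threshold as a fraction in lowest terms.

For Bloom: deviation gain 41−30 = 11, per-period punishment loss 30−15 = 15. IC gives δ ≥ 11/26.
For Jade: gain 7, loss 16 per period, so δ ≥ 7/23.
The tighter constraint is Bloom's, so cooperation needs δ ≥ 11/26.

11/26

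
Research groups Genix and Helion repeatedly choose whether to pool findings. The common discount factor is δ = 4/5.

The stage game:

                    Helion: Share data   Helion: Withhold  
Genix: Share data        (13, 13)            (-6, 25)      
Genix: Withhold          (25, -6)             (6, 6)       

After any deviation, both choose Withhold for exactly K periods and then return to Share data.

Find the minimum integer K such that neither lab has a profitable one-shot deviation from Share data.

3

Need Σ_{k=1}^{K} δ^k ≥ (25−13)/(13−6) = 1.7143 at δ = 4/5.
At K = 2 the sum is 1.4400 < 1.7143; at K = 3 it is 1.9520 ≥ 1.7143.
So the minimum punishment length is K = 3.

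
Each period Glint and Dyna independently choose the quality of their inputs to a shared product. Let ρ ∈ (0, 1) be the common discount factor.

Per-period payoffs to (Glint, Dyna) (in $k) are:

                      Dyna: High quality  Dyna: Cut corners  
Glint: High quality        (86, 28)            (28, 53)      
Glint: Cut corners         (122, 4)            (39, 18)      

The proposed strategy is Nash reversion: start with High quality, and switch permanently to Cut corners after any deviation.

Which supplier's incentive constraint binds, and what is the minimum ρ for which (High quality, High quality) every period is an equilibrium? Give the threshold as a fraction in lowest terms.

For Glint: deviation gain 122−86 = 36, per-period punishment loss 86−39 = 47. IC gives ρ ≥ 36/83.
For Dyna: gain 25, loss 10 per period, so ρ ≥ 25/35 = 5/7.
The tighter constraint is Dyna's, so cooperation needs ρ ≥ 5/7.

Dyna; ρ ≥ 5/7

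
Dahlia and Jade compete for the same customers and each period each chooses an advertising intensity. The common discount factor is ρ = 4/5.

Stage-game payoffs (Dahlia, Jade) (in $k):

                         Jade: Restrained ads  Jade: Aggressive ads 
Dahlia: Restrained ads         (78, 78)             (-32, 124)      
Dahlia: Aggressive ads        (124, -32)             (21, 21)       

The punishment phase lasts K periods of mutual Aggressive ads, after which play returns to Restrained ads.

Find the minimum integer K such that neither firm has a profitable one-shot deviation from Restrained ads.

2

IC: ρ(1−ρ^K)/(1−ρ) ≥ (124−78)/(78−21) = 46/57.
With ρ = 4/5: need 1 − ρ^K ≥ 46/57·(1−4/5)/(4/5), i.e. ρ^K ≤ 0.7982.
Since (4/5)^1 = 0.8000 and (4/5)^2 = 0.6400, the smallest such K is 2.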